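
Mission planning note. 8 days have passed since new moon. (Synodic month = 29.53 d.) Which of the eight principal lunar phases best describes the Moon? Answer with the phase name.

first quarter

At 8/29.53 of the cycle, θ ≈ 98° — the first quarter range.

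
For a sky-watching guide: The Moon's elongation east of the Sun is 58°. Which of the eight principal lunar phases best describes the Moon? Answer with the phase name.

The waxing crescent sector spans roughly 22°–68°; 58° falls inside it.

waxing crescent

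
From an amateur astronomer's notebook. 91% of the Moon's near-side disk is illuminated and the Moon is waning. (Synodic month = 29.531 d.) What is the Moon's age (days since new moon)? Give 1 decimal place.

From f = (1 − cos θ)/2: cos θ = 1 − 2×0.91 = -0.820; arccos → 145.1°.
Waning ⇒ past full, so θ = 360° − 145.1° = 214.9°.
That fraction of the synodic month is 214.9/360 × 29.531 d ≈ 17.63 d.

17.6 days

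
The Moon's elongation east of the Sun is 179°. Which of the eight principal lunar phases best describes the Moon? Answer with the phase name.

179° lies in the full moon sector of the 8-phase cycle.

full moon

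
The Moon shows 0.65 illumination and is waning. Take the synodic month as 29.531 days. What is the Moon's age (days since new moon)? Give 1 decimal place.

20.7 days

Invert f = (1 − cos θ)/2 to get cos θ = 1 − 2(0.65) = -0.300, hence θ₀ = arccos -0.300 = 107.5°.
Since the Moon is past full (waning), take the reflex angle: θ = 360° − 107.5° = 252.5°.
Age = 29.531 × 252.5°/360° ≈ 20.72 days.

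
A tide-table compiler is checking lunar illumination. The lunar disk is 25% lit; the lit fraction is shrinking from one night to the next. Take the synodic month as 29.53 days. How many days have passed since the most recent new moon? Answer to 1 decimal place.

cos θ = 1 − 2f = 0.500, giving a principal value of 60.0°.
Waning ⇒ past full, so θ = 360° − 60.0° = 300.0°.
Age = 29.53 × 300.0°/360° ≈ 24.61 days.

24.6 days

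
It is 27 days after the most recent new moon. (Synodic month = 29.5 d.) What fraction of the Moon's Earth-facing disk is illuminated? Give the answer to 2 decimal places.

Phase angle: θ = 360°·(27 d)/(29.5 d) = 329.5°.
With cos θ = 0.862, the lit fraction is (1 − 0.862)/2 ≈ 0.069.

0.07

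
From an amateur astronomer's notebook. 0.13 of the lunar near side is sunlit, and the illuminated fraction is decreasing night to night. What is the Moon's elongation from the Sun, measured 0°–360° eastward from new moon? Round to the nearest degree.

Invert f = (1 − cos θ)/2 to get cos θ = 1 − 2(0.13) = 0.740, hence θ₀ = arccos 0.740 = 42.3°.
A waning Moon lies in 180°–360°, so θ = 360° − 42.3° = 317.7°.

318°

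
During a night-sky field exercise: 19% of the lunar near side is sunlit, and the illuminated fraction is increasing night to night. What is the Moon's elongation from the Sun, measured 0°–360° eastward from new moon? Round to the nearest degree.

Invert f = (1 − cos θ)/2 to get cos θ = 1 − 2(0.19) = 0.620, hence θ₀ = arccos 0.620 = 51.7°.
Waxing ⇒ before full, so θ = 51.7°.

52°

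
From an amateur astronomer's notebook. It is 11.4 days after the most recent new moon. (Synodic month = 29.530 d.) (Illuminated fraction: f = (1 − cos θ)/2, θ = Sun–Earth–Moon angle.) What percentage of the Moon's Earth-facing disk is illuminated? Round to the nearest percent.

Phase angle: θ = 360°·(11.4 d)/(29.530 d) = 139.0°.
cos 139.0° = (-0.754), so f = (1 − (-0.754))/2 = 0.877, so 88%.

88%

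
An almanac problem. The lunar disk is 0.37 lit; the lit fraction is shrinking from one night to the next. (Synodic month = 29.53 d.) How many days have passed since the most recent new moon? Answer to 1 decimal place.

23.4 days

From f = (1 − cos θ)/2: cos θ = 1 − 2×0.37 = 0.260; arccos → 74.9°.
A waning Moon lies in 180°–360°, so θ = 360° − 74.9° = 285.1°.
At 360°/29.53 d per day, 285.1° corresponds to 23.38 days.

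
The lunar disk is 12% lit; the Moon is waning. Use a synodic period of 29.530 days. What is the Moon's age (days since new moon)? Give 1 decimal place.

26.2 days

From f = (1 − cos θ)/2: cos θ = 1 − 2×0.12 = 0.760; arccos → 40.5°.
A waning Moon lies in 180°–360°, so θ = 360° − 40.5° = 319.5°.
Age = 29.530 × 319.5°/360° ≈ 26.20 days.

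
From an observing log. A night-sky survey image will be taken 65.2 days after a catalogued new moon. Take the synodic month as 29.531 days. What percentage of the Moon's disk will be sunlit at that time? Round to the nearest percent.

65.2/29.531 = 2.208 lunations, so 2 complete cycles and 6.14 d into the next.
Phase angle: θ = 360°·(6.14 d)/(29.531 d) = 74.8°.
Illuminated fraction = (1 − cos 74.8°)/2 = (1 − 0.262)/2 ≈ 0.369, so 37%.

37%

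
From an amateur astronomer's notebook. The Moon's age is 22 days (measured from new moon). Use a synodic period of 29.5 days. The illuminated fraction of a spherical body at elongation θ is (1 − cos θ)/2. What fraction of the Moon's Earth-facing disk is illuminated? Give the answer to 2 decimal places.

Elongation θ = 360° × 22/29.5 ≈ 268.5°.
cos 268.5° = (-0.027), so f = (1 − (-0.027))/2 = 0.513.

0.51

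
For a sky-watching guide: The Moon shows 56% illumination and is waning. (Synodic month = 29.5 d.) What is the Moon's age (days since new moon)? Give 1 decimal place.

21.6 days

cos θ = 1 − 2f = -0.120, giving a principal value of 96.9°.
Waning ⇒ past full, so θ = 360° − 96.9° = 263.1°.
Age = 29.5 × 263.1°/360° ≈ 21.56 days.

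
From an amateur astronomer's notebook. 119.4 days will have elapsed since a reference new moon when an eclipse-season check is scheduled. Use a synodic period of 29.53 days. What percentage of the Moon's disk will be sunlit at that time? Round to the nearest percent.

2%

Reduce mod P: 119.4 − 4×29.53 = 1.28 d into the current lunation.
The Moon has covered 1.28/29.53 of its cycle, so θ ≈ 360° × 1.28/29.53 = 15.6°.
Illuminated fraction = (1 − cos 15.6°)/2 = (1 − 0.963)/2 ≈ 0.018, so 2%.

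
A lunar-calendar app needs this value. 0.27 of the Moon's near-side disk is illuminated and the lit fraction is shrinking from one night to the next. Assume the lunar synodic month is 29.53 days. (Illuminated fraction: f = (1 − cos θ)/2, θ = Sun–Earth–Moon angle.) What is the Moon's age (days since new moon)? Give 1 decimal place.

24.4 days

cos θ = 1 − 2f = 0.460, giving a principal value of 62.6°.
Waning ⇒ past full, so θ = 360° − 62.6° = 297.4°.
That fraction of the synodic month is 297.4/360 × 29.53 d ≈ 24.39 d.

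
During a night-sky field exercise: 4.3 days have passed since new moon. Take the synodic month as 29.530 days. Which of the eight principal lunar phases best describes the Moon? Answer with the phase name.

At 4.3/29.530 of the cycle, θ ≈ 52° — the waxing crescent range.

waxing crescent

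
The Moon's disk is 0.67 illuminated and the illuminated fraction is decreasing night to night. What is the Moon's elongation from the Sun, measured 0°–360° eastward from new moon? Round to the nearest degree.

250°

cos θ = 1 − 2f = -0.340, giving a principal value of 109.9°.
A waning Moon lies in 180°–360°, so θ = 360° − 109.9° = 250.1°.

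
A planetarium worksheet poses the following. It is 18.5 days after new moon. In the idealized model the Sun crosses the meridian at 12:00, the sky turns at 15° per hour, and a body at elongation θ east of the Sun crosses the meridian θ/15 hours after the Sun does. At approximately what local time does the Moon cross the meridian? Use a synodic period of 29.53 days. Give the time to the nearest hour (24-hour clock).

The Moon has covered 18.5/29.53 of its cycle, so θ ≈ 360° × 18.5/29.53 = 225.5°.
The Moon trails the Sun by θ/15 = 225.5/15 ≈ 15.04 hours.
12:00 + 15.04 h ≈ 03:02 → 03:00 to the nearest hour.

03:00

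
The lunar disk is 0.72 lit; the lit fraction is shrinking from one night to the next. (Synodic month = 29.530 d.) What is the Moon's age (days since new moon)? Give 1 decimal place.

cos θ = 1 − 2f = -0.440, giving a principal value of 116.1°.
A waning Moon lies in 180°–360°, so θ = 360° − 116.1° = 243.9°.
That fraction of the synodic month is 243.9/360 × 29.530 d ≈ 20.01 d.

20.0 days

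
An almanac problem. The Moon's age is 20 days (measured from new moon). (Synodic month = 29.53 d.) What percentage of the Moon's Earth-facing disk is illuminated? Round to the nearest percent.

Elongation θ = 360° × 20/29.53 ≈ 243.8°.
Illuminated fraction = (1 − cos 243.8°)/2 = (1 − (-0.441))/2 ≈ 0.721, so 72%.

72%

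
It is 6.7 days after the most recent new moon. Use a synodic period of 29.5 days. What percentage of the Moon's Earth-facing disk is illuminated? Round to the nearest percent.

43%

The Moon has covered 6.7/29.5 of its cycle, so θ ≈ 360° × 6.7/29.5 = 81.8°.
Illuminated fraction = (1 − cos 81.8°)/2 = (1 − 0.143)/2 ≈ 0.428, so 43%.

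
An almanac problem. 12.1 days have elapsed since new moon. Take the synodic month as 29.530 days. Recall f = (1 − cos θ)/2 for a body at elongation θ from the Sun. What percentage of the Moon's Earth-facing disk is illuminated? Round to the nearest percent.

92%

Phase angle: θ = 360°·(12.1 d)/(29.530 d) = 147.5°.
With cos θ = (-0.843), the lit fraction is (1 − (-0.843))/2 ≈ 0.922, so 92%.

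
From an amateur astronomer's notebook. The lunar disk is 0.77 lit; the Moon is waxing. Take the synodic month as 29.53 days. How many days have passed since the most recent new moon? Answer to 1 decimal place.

10.1 days

From f = (1 − cos θ)/2: cos θ = 1 − 2×0.77 = -0.540; arccos → 122.7°.
The Moon is waxing (0°–180°), so θ = 122.7° directly.
That fraction of the synodic month is 122.7/360 × 29.53 d ≈ 10.06 d.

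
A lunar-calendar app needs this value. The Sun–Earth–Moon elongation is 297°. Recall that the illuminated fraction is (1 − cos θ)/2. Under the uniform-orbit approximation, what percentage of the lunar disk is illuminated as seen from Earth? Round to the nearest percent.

27%

cos 297° = 0.454, so f = (1 − 0.454)/2 = 0.273, i.e. 27%.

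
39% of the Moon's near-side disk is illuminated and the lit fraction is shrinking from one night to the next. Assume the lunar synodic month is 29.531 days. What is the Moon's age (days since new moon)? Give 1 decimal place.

From f = (1 − cos θ)/2: cos θ = 1 − 2×0.39 = 0.220; arccos → 77.3°.
Waning ⇒ past full, so θ = 360° − 77.3° = 282.7°.
At 360°/29.531 d per day, 282.7° corresponds to 23.19 days.

23.2 days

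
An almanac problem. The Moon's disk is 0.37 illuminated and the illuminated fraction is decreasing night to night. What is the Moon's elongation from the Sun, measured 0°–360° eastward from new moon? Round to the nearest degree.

285°

From f = (1 − cos θ)/2: cos θ = 1 − 2×0.37 = 0.260; arccos → 74.9°.
A waning Moon lies in 180°–360°, so θ = 360° − 74.9° = 285.1°.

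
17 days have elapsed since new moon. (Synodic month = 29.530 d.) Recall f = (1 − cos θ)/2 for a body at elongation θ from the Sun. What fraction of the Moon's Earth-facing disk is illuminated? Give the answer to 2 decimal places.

0.94

Phase angle: θ = 360°·(17 d)/(29.530 d) = 207.2°.
cos 207.2° = (-0.889), so f = (1 − (-0.889))/2 = 0.945.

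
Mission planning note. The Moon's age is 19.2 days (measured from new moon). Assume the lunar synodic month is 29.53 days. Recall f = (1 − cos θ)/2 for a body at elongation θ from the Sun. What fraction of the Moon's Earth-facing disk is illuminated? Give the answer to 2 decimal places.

0.79

Phase angle: θ = 360°·(19.2 d)/(29.53 d) = 234.1°.
cos 234.1° = (-0.587), so f = (1 − (-0.587))/2 = 0.793.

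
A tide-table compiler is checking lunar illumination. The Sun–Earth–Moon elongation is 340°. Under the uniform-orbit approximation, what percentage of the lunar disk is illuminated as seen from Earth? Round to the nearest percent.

Half-versine of 340°: (1 − 0.940)/2 = 0.030, i.e. 3%.

3%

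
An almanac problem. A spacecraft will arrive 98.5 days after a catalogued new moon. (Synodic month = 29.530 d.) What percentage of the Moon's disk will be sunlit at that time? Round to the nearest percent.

Reduce mod P: 98.5 − 3×29.530 = 9.91 d into the current lunation.
The Moon has covered 9.91/29.530 of its cycle, so θ ≈ 360° × 9.91/29.530 = 120.8°.
Illuminated fraction = (1 − cos 120.8°)/2 = (1 − (-0.512))/2 ≈ 0.756, so 76%.

76%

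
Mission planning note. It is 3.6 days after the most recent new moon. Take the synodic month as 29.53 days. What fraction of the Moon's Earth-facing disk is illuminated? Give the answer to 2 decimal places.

The Moon has covered 3.6/29.53 of its cycle, so θ ≈ 360° × 3.6/29.53 = 43.9°.
cos 43.9° = 0.721, so f = (1 − 0.721)/2 = 0.140.

0.14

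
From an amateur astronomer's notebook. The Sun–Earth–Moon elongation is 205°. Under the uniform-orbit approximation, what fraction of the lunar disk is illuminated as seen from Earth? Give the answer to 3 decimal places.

Half-versine of 205°: (1 − (-0.906))/2 = 0.953.

0.953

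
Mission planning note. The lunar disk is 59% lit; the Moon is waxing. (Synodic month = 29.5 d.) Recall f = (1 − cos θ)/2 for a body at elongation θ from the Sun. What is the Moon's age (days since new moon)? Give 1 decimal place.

From f = (1 − cos θ)/2: cos θ = 1 − 2×0.59 = -0.180; arccos → 100.4°.
Before full moon the principal value applies: θ = 100.4°.
Age = 29.5 × 100.4°/360° ≈ 8.22 days.

8.2 days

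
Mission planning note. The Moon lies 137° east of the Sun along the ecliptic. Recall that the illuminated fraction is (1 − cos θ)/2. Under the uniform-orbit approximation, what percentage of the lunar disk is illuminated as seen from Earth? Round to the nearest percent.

f = (1 − cos 137°)/2 = (1 − (-0.731))/2 ≈ 0.866, i.e. 87%.

87%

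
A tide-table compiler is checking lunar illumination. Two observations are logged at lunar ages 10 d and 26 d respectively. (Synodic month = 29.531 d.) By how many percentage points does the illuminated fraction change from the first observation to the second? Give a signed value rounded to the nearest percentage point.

θ₁ = 360° × 10/29.531 = 121.9°, f₁ = (1 − cos θ₁)/2 = 0.764.
θ₂ = 360° × 26/29.531 = 317.0°, f₂ = (1 − cos θ₂)/2 = 0.135.
Change = f₂ − f₁ = -0.630 → -63 percentage points.

-63 pp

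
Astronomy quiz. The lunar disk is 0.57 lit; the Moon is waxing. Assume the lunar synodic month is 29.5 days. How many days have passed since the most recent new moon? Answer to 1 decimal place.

From f = (1 − cos θ)/2: cos θ = 1 − 2×0.57 = -0.140; arccos → 98.0°.
Waxing ⇒ before full, so θ = 98.0°.
At 360°/29.5 d per day, 98.0° corresponds to 8.03 days.

8.0 days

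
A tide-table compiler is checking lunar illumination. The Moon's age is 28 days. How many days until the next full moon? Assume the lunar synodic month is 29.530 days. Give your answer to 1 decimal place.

Full moon is 0.5 of the way through the cycle: age 0.5 × 29.530 = 14.765 d.
This lunation's full moon (14.765 d) has passed, so add one period: 44.295 − 28 = 16.295 days.

16.3 days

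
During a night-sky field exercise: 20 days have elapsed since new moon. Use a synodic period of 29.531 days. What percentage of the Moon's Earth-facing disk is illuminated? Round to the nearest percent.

72%

The Moon has covered 20/29.531 of its cycle, so θ ≈ 360° × 20/29.531 = 243.8°.
cos 243.8° = (-0.441), so f = (1 − (-0.441))/2 = 0.721, so 72%.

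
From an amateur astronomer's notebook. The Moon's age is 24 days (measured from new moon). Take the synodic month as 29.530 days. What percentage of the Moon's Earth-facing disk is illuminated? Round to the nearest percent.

31%

Phase angle: θ = 360°·(24 d)/(29.530 d) = 292.6°.
cos 292.6° = 0.384, so f = (1 − 0.384)/2 = 0.308, so 31%.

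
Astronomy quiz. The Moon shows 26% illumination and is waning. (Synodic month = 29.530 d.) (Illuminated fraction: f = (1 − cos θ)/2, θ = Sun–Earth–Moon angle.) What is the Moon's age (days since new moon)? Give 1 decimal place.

24.5 days

Invert f = (1 − cos θ)/2 to get cos θ = 1 − 2(0.26) = 0.480, hence θ₀ = arccos 0.480 = 61.3°.
Waning ⇒ past full, so θ = 360° − 61.3° = 298.7°.
At 360°/29.530 d per day, 298.7° corresponds to 24.50 days.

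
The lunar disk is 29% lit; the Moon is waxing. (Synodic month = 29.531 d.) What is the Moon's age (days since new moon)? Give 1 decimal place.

Invert f = (1 − cos θ)/2 to get cos θ = 1 − 2(0.29) = 0.420, hence θ₀ = arccos 0.420 = 65.2°.
The Moon is waxing (0°–180°), so θ = 65.2° directly.
At 360°/29.531 d per day, 65.2° corresponds to 5.35 days.

5.3 days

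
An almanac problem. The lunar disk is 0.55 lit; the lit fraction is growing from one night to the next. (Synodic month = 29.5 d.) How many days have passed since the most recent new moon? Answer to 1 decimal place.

7.8 days

Invert f = (1 − cos θ)/2 to get cos θ = 1 − 2(0.55) = -0.100, hence θ₀ = arccos -0.100 = 95.7°.
Before full moon the principal value applies: θ = 95.7°.
That fraction of the synodic month is 95.7/360 × 29.5 d ≈ 7.85 d.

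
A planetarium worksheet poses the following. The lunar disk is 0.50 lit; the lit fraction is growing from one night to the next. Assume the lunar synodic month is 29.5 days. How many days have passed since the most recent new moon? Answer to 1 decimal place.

7.4 days

cos θ = 1 − 2f = 0.000, giving a principal value of 90.0°.
The Moon is waxing (0°–180°), so θ = 90.0° directly.
Age = 29.5 × 90.0°/360° ≈ 7.38 days.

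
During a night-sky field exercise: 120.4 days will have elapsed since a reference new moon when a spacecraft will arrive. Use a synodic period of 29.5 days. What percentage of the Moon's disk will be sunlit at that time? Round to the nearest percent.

6%

120.4 d spans 4 complete synodic months (4 × 29.5 = 118.00 d) plus 2.40 d.
Elongation θ = 360° × 2.40/29.5 ≈ 29.3°.
With cos θ = 0.872, the lit fraction is (1 − 0.872)/2 ≈ 0.064, so 6%.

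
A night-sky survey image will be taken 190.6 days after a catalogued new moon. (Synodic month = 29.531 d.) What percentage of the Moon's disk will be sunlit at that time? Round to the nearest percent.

98%

190.6 d spans 6 complete synodic months (6 × 29.531 = 177.19 d) plus 13.41 d.
The Moon has covered 13.41/29.531 of its cycle, so θ ≈ 360° × 13.41/29.531 = 163.5°.
cos 163.5° = (-0.959), so f = (1 − (-0.959))/2 = 0.979, so 98%.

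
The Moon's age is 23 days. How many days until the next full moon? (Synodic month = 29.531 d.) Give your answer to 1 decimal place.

Full moon is 0.5 of the way through the cycle: age 0.5 × 29.531 = 14.765 d.
Already past this cycle's full moon; the next is at 14.765 + 29.531 = 44.296 d, so 44.296 − 23 = 21.296 days.

21.3 days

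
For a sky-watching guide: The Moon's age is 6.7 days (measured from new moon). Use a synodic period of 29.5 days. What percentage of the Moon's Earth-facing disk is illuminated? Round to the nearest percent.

43%

Elongation θ = 360° × 6.7/29.5 ≈ 81.8°.
cos 81.8° = 0.143, so f = (1 − 0.143)/2 = 0.428, so 43%.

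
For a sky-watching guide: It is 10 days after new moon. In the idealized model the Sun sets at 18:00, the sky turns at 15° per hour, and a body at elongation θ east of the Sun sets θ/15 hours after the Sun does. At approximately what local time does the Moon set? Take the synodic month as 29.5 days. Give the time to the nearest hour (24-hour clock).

Elongation θ = 360° × 10/29.5 ≈ 122.0°.
Delay after the Sun = 122.0° / (15°/h) ≈ 8.14 h.
18:00 + 8.14 h ≈ 02:08 → 02:00 to the nearest hour.

02:00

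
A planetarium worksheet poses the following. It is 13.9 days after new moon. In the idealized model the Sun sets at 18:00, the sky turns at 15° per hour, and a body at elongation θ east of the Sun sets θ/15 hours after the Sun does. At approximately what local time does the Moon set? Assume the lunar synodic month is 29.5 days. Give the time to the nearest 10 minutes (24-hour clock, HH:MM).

Phase angle: θ = 360°·(13.9 d)/(29.5 d) = 169.6°.
Delay after the Sun = 169.6° / (15°/h) ≈ 11.31 h.
18:00 + 11.308 h ≈ 05:19 → 05:20 to the nearest ten minutes.

05:20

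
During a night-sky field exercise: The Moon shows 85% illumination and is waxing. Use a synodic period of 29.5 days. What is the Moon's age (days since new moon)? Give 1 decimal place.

11.0 days

cos θ = 1 − 2f = -0.700, giving a principal value of 134.4°.
The Moon is waxing (0°–180°), so θ = 134.4° directly.
At 360°/29.5 d per day, 134.4° corresponds to 11.02 days.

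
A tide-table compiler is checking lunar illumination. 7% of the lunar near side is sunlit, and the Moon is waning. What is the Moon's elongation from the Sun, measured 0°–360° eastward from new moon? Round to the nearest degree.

cos θ = 1 − 2f = 0.860, giving a principal value of 30.7°.
Since the Moon is past full (waning), take the reflex angle: θ = 360° − 30.7° = 329.3°.

329°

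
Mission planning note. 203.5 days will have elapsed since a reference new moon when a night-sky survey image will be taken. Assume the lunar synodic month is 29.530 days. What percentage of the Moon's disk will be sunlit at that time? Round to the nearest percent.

11%

Reduce mod P: 203.5 − 6×29.530 = 26.32 d into the current lunation.
Phase angle: θ = 360°·(26.32 d)/(29.530 d) = 320.9°.
With cos θ = 0.776, the lit fraction is (1 − 0.776)/2 ≈ 0.112, so 11%.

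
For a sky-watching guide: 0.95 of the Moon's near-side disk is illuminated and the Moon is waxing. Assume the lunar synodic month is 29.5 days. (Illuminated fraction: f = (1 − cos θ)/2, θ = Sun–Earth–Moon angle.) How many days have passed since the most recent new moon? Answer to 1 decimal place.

cos θ = 1 − 2f = -0.900, giving a principal value of 154.2°.
Waxing ⇒ before full, so θ = 154.2°.
That fraction of the synodic month is 154.2/360 × 29.5 d ≈ 12.63 d.

12.6 days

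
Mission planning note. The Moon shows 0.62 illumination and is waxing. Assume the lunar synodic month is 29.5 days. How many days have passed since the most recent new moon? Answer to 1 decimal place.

cos θ = 1 − 2f = -0.240, giving a principal value of 103.9°.
Waxing ⇒ before full, so θ = 103.9°.
Age = 29.5 × 103.9°/360° ≈ 8.51 days.

8.5 days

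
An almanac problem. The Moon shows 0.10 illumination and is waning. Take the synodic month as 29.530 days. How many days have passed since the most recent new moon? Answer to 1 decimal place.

26.5 days

From f = (1 − cos θ)/2: cos θ = 1 − 2×0.10 = 0.800; arccos → 36.9°.
Since the Moon is past full (waning), take the reflex angle: θ = 360° − 36.9° = 323.1°.
At 360°/29.530 d per day, 323.1° corresponds to 26.51 days.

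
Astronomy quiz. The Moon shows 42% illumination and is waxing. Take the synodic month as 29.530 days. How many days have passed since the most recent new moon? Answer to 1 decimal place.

cos θ = 1 − 2f = 0.160, giving a principal value of 80.8°.
Before full moon the principal value applies: θ = 80.8°.
Age = 29.530 × 80.8°/360° ≈ 6.63 days.

6.6 days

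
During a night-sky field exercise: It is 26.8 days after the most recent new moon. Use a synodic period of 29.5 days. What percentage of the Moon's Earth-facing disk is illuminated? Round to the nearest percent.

8%

Phase angle: θ = 360°·(26.8 d)/(29.5 d) = 327.1°.
With cos θ = 0.839, the lit fraction is (1 − 0.839)/2 ≈ 0.080, so 8%.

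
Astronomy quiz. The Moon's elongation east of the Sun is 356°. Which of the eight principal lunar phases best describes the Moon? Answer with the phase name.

new moon

The new moon sector spans roughly -22°–22°; 356° falls inside it.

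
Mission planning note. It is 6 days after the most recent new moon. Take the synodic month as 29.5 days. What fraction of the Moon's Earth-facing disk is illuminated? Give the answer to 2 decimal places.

The Moon has covered 6/29.5 of its cycle, so θ ≈ 360° × 6/29.5 = 73.2°.
cos 73.2° = 0.289, so f = (1 − 0.289)/2 = 0.356.

0.36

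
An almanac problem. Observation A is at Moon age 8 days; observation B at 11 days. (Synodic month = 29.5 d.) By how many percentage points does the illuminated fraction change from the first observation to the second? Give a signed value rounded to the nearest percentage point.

θ₁ = 360° × 8/29.5 = 97.6°, f₁ = (1 − cos θ₁)/2 = 0.566.
θ₂ = 360° × 11/29.5 = 134.2°, f₂ = (1 − cos θ₂)/2 = 0.849.
Change = f₂ − f₁ = +0.282 → +28 percentage points.

+28 percentage points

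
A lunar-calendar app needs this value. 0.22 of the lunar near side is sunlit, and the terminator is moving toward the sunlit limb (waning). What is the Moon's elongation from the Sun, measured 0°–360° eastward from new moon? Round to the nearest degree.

Invert f = (1 − cos θ)/2 to get cos θ = 1 − 2(0.22) = 0.560, hence θ₀ = arccos 0.560 = 55.9°.
Since the Moon is past full (waning), take the reflex angle: θ = 360° − 55.9° = 304.1°.

304°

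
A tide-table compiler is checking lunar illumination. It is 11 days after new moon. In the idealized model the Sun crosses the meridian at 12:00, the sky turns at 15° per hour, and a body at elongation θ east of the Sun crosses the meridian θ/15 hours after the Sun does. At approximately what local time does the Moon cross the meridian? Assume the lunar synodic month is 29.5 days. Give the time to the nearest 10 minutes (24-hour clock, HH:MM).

Phase angle: θ = 360°·(11 d)/(29.5 d) = 134.2°.
Delay after the Sun = 134.2° / (15°/h) ≈ 8.95 h.
12:00 + 8.949 h ≈ 20:57 → 21:00 to the nearest ten minutes.

21:00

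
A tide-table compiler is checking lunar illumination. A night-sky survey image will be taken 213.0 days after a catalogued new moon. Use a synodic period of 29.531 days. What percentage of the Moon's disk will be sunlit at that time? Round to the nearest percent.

38%

213.0/29.531 = 7.213 lunations, so 7 complete cycles and 6.28 d into the next.
The Moon has covered 6.28/29.531 of its cycle, so θ ≈ 360° × 6.28/29.531 = 76.6°.
Illuminated fraction = (1 − cos 76.6°)/2 = (1 − 0.232)/2 ≈ 0.384, so 38%.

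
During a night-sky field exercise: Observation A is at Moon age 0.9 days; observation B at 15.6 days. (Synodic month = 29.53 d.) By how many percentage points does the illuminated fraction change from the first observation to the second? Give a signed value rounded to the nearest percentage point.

First observation: θ = 360°·0.9/29.53 = 11.0°, so f = 0.009.
Second observation: θ = 190.2°, f = 0.992.
Δf = 0.992 − 0.009 = +0.983, i.e. +98 pp.

+98 pp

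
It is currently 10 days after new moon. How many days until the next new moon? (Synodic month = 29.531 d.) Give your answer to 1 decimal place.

One full lunation from the last new moon is 29.531 d; remaining = 29.531 − 10 = 19.531 d.

19.5 days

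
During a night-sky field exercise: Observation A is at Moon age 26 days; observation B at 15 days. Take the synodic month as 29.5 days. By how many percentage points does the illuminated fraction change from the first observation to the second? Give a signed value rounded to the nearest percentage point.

First observation: θ = 360°·26/29.5 = 317.3°, so f = 0.133.
Second observation: θ = 183.1°, f = 0.999.
Δf = 0.999 − 0.133 = +0.867, i.e. +87 pp.

+87 pp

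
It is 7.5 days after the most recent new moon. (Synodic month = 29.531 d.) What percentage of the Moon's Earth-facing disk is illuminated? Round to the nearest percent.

51%

Elongation θ = 360° × 7.5/29.531 ≈ 91.4°.
With cos θ = (-0.025), the lit fraction is (1 − (-0.025))/2 ≈ 0.512, so 51%.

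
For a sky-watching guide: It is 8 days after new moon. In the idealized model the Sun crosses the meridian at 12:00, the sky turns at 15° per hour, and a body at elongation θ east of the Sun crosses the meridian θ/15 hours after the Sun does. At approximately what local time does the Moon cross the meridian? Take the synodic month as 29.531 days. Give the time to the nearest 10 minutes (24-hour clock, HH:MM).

18:30

Phase angle: θ = 360°·(8 d)/(29.531 d) = 97.5°.
At 15° of sky rotation per hour, 97.5° corresponds to a 6.50 h lag.
12:00 + 6.502 h ≈ 18:30 → 18:30 to the nearest ten minutes.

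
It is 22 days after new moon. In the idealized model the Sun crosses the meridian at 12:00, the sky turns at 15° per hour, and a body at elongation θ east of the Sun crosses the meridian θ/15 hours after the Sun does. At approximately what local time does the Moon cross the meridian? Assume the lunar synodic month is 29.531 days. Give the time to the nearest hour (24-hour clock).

The Moon has covered 22/29.531 of its cycle, so θ ≈ 360° × 22/29.531 = 268.2°.
The Moon trails the Sun by θ/15 = 268.2/15 ≈ 17.88 hours.
12:00 + 17.88 h ≈ 05:53 → 06:00 to the nearest hour.

06:00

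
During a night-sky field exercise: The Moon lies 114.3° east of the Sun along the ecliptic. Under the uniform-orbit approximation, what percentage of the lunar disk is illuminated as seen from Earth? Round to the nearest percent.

cos 114.3° = (-0.412), so f = (1 − (-0.412))/2 = 0.706, i.e. 71%.

71%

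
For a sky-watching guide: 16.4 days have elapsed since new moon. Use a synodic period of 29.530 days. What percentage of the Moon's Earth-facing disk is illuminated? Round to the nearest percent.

The Moon has covered 16.4/29.530 of its cycle, so θ ≈ 360° × 16.4/29.530 = 199.9°.
Illuminated fraction = (1 − cos 199.9°)/2 = (1 − (-0.940))/2 ≈ 0.970, so 97%.

97%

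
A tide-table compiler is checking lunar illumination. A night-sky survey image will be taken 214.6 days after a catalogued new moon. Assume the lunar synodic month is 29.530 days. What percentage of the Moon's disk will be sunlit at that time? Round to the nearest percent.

55%

214.6/29.530 = 7.267 lunations, so 7 complete cycles and 7.89 d into the next.
Phase angle: θ = 360°·(7.89 d)/(29.530 d) = 96.2°.
Illuminated fraction = (1 − cos 96.2°)/2 = (1 − (-0.108))/2 ≈ 0.554, so 55%.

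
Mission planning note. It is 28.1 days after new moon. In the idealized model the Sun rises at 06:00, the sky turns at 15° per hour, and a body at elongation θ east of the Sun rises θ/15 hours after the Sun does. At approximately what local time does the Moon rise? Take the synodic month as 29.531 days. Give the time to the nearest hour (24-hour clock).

05:00

The Moon has covered 28.1/29.531 of its cycle, so θ ≈ 360° × 28.1/29.531 = 342.6°.
At 15° of sky rotation per hour, 342.6° corresponds to a 22.84 h lag.
06:00 + 22.84 h ≈ 04:50 → 05:00 to the nearest hour.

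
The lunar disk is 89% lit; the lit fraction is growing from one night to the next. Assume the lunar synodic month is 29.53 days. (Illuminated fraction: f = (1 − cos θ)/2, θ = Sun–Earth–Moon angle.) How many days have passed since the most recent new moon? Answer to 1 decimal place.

Invert f = (1 − cos θ)/2 to get cos θ = 1 − 2(0.89) = -0.780, hence θ₀ = arccos -0.780 = 141.3°.
The Moon is waxing (0°–180°), so θ = 141.3° directly.
Age = 29.53 × 141.3°/360° ≈ 11.59 days.

11.6 days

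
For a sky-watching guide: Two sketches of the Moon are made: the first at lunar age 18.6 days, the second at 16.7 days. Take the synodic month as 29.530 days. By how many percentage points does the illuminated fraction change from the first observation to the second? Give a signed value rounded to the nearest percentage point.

First observation: θ = 360°·18.6/29.530 = 226.8°, so f = 0.843.
Second observation: θ = 203.6°, f = 0.958.
Δf = 0.958 − 0.843 = +0.116, i.e. +12 pp.

+12 percentage points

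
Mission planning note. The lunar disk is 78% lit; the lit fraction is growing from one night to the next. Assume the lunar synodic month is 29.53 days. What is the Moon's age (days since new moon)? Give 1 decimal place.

10.2 days

Invert f = (1 − cos θ)/2 to get cos θ = 1 − 2(0.78) = -0.560, hence θ₀ = arccos -0.560 = 124.1°.
Waxing ⇒ before full, so θ = 124.1°.
Age = 29.53 × 124.1°/360° ≈ 10.18 days.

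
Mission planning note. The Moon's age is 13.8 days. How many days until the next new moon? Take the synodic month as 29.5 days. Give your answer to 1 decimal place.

15.7 days

One full lunation from the last new moon is 29.5 d; remaining = 29.5 − 13.8 = 15.700 d.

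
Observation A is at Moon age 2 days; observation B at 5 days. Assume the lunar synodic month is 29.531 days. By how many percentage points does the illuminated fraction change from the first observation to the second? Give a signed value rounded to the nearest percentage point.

+21 pp

θ₁ = 360° × 2/29.531 = 24.4°, f₁ = (1 − cos θ₁)/2 = 0.045.
θ₂ = 360° × 5/29.531 = 61.0°, f₂ = (1 − cos θ₂)/2 = 0.257.
Change = f₂ − f₁ = +0.213 → +21 percentage points.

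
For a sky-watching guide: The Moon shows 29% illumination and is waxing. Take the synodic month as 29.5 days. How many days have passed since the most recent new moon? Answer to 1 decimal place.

Invert f = (1 − cos θ)/2 to get cos θ = 1 − 2(0.29) = 0.420, hence θ₀ = arccos 0.420 = 65.2°.
Waxing ⇒ before full, so θ = 65.2°.
That fraction of the synodic month is 65.2/360 × 29.5 d ≈ 5.34 d.

5.3 days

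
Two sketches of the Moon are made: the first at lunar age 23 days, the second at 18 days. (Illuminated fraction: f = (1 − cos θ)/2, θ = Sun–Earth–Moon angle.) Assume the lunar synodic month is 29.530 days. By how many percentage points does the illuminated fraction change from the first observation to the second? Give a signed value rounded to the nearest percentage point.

+48 pp

First observation: θ = 360°·23/29.530 = 280.4°, so f = 0.410.
Second observation: θ = 219.4°, f = 0.886.
Δf = 0.886 − 0.410 = +0.476, i.e. +48 pp.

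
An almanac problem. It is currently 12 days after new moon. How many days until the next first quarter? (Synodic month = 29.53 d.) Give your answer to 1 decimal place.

First quarter is 0.25 of the way through the cycle: age 0.25 × 29.53 = 7.383 d.
Already past this cycle's first quarter; the next is at 7.383 + 29.53 = 36.913 d, so 36.913 − 12 = 24.913 days.

24.9 days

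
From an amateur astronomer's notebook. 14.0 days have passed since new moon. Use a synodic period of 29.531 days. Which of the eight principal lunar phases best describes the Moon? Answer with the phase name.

full moon

At 14.0/29.531 of the cycle, θ ≈ 171° — the full moon range.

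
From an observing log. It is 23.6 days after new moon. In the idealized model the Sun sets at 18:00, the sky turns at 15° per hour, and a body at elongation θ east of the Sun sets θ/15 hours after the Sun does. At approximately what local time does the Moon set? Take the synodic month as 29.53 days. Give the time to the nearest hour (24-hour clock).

13:00

Elongation θ = 360° × 23.6/29.53 ≈ 287.7°.
At 15° of sky rotation per hour, 287.7° corresponds to a 19.18 h lag.
18:00 + 19.18 h ≈ 13:11 → 13:00 to the nearest hour.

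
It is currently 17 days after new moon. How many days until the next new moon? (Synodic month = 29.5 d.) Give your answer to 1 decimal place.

12.5 days

One full lunation from the last new moon is 29.5 d; remaining = 29.5 − 17 = 12.500 d.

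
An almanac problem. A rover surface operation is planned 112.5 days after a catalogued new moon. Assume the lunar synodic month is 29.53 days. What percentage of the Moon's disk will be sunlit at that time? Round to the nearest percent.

112.5/29.53 = 3.810 lunations, so 3 complete cycles and 23.91 d into the next.
Phase angle: θ = 360°·(23.91 d)/(29.53 d) = 291.5°.
With cos θ = 0.366, the lit fraction is (1 − 0.366)/2 ≈ 0.317, so 32%.

32%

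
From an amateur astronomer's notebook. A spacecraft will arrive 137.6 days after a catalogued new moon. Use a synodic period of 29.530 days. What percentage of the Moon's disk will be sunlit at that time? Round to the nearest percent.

77%

137.6/29.530 = 4.660 lunations, so 4 complete cycles and 19.48 d into the next.
Phase angle: θ = 360°·(19.48 d)/(29.530 d) = 237.5°.
cos 237.5° = (-0.538), so f = (1 − (-0.538))/2 = 0.769, so 77%.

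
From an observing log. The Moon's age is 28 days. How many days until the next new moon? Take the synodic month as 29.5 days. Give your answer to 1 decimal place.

1.5 days

One full lunation from the last new moon is 29.5 d; remaining = 29.5 − 28 = 1.500 d.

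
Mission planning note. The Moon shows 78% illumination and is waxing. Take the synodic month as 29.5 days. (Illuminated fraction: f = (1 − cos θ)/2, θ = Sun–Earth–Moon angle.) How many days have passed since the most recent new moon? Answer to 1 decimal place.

cos θ = 1 − 2f = -0.560, giving a principal value of 124.1°.
The Moon is waxing (0°–180°), so θ = 124.1° directly.
That fraction of the synodic month is 124.1/360 × 29.5 d ≈ 10.17 d.

10.2 days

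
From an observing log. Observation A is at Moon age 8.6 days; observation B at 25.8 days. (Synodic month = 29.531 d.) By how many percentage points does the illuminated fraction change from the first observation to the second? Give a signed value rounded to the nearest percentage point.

-48 pp

First observation: θ = 360°·8.6/29.531 = 104.8°, so f = 0.628.
Second observation: θ = 314.5°, f = 0.149.
Δf = 0.149 − 0.628 = -0.479, i.e. -48 pp.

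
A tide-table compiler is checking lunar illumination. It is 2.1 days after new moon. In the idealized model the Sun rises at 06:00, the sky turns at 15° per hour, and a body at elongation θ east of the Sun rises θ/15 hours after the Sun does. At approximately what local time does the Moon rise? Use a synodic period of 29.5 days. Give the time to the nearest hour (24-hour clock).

Elongation θ = 360° × 2.1/29.5 ≈ 25.6°.
The Moon trails the Sun by θ/15 = 25.6/15 ≈ 1.71 hours.
06:00 + 1.71 h ≈ 07:43 → 08:00 to the nearest hour.

08:00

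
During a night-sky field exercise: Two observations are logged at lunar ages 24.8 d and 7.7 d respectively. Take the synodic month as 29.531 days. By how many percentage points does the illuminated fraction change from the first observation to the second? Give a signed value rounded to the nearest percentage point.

First observation: θ = 360°·24.8/29.531 = 302.3°, so f = 0.233.
Second observation: θ = 93.9°, f = 0.534.
Δf = 0.534 − 0.233 = +0.301, i.e. +30 pp.

+30 pp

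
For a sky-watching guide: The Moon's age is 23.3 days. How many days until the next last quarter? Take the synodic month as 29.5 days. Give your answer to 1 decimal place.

28.3 days

Last quarter occurs at elongation 270°, i.e. at age 29.5 × 270/360 = 22.125 d.
This lunation's last quarter (22.125 d) has passed, so add one period: 51.625 − 23.3 = 28.325 days.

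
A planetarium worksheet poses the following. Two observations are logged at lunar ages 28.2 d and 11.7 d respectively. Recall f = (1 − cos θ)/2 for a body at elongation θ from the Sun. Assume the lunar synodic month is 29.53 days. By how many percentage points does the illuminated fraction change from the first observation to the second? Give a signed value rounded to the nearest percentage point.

First observation: θ = 360°·28.2/29.53 = 343.8°, so f = 0.020.
Second observation: θ = 142.6°, f = 0.897.
Δf = 0.897 − 0.020 = +0.878, i.e. +88 pp.

+88 percentage points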